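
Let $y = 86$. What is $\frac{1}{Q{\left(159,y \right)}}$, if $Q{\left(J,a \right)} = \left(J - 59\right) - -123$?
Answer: $\frac{1}{223} \approx 0.0044843$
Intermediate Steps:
$Q{\left(J,a \right)} = 64 + J$ ($Q{\left(J,a \right)} = \left(-59 + J\right) + 123 = 64 + J$)
$\frac{1}{Q{\left(159,y \right)}} = \frac{1}{64 + 159} = \frac{1}{223}$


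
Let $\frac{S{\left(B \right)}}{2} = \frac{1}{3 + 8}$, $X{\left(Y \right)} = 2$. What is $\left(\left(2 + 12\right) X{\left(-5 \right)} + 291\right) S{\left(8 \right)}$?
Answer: $58$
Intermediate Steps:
$S{\left(B \right)} = \frac{2}{11}$ ($S{\left(B \right)} = \frac{2}{3 + 8} = \frac{2}{11}$)
$\left(\left(2 + 12\right) X{\left(-5 \right)} + 291\right) S{\left(8 \right)} = \left(\left(2 + 12\right) 2 + 291\right) \frac{2}{11} = \left(14 \cdot 2 + 291\right) \frac{2}{11} = \left(28 + 291\right) \frac{2}{11} = 319 \cdot \frac{2}{11} = 58$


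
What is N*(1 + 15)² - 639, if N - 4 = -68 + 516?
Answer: 115073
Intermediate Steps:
N = 452 (N = 4 + (-68 + 516) = 4 + 448 = 452)
N*(1 + 15)² - 639 = 452*(1 + 15)² - 639 = 452*16² - 639 = 452*256 - 639 = 115712 - 639 = 115073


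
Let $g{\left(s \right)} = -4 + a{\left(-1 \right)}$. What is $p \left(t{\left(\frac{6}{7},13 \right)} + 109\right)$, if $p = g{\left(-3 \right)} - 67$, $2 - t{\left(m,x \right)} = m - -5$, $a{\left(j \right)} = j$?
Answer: $- \frac{52992}{7} \approx -7570.3$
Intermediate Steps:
$g{\left(s \right)} = -5$ ($g{\left(s \right)} = -4 - 1 = -5$)
$t{\left(m,x \right)} = -3 - m$ ($t{\left(m,x \right)} = 2 - \left(m - -5\right) = 2 - \left(m + 5\right) = 2 - \left(5 + m\right) = -3 - m$)
$p = -72$ ($p = -5 - 67 = -72$)
$p \left(t{\left(\frac{6}{7},13 \right)} + 109\right) = - 72 \left(\left(-3 - \frac{6}{7}\right) + 109\right) = - 72 \left(- \frac{27}{7} + 109\right) = \left(-72\right) \frac{736}{7} = - \frac{52992}{7}$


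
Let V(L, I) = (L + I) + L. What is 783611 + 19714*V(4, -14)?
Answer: 665327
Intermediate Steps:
V(L, I) = I + 2*L (V(L, I) = (I + L) + L = I + 2*L)
783611 + 19714*V(4, -14) = 783611 + 19714*(-14 + 2*4) = 783611 + 19714*(-14 + 8) = 783611 + 19714*(-6) = 783611 - 118284 = 665327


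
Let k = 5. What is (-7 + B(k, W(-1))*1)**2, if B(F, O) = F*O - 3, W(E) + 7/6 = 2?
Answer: 1225/36 ≈ 34.028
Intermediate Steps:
W(E) = 5/6 (W(E) = -7/6 + 2 = 5/6)
B(F, O) = -3 + F*O
(-7 + B(k, W(-1))*1)**2 = (-7 + (-3 + 5*(5/6))*1)**2 = (-7 + (-3 + 25/6)*1)**2 = (-7 + (7/6)*1)**2 = (-7 + 7/6)**2 = (-35/6)**2 = 1225/36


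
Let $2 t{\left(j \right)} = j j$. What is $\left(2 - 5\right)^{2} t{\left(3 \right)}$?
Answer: $\frac{81}{2} \approx 40.5$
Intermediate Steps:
$t{\left(j \right)} = \frac{j^{2}}{2}$ ($t{\left(j \right)} = \frac{j j}{2} = \frac{j^{2}}{2}$)
$\left(2 - 5\right)^{2} t{\left(3 \right)} = \left(2 - 5\right)^{2} \frac{3^{2}}{2} = \left(-3\right)^{2} \cdot \frac{1}{2} \cdot 9 = 9 \cdot \frac{9}{2} = \frac{81}{2}$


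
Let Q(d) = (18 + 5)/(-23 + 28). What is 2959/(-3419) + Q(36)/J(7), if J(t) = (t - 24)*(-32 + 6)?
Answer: -496981/581230 ≈ -0.85505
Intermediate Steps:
Q(d) = 23/5
J(t) = 624 - 26*t (J(t) = (-24 + t)*(-26) = 624 - 26*t)
2959/(-3419) + Q(36)/J(7) = 2959/(-3419) + 23/(5*(624 - 26*7)) = 2959*(-1/3419) + 23/(5*(624 - 182)) = -2959/3419 + (23/5)/442 = -2959/3419 + (23/5)*(1/442) = -2959/3419 + 23/2210 = -496981/581230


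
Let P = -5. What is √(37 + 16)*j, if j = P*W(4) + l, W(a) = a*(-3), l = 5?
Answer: 65*√53 ≈ 473.21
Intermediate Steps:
W(a) = -3*a
j = 65 (j = -(-15)*4 + 5 = -5*(-12) + 5 = 60 + 5 = 65)
√(37 + 16)*j = √(37 + 16)*65 = √53*65 = 65*√53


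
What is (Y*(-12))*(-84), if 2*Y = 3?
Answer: 1512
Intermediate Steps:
Y = 3/2 (Y = (1/2)*3 = 3/2 ≈ 1.5000)
(Y*(-12))*(-84) = ((3/2)*(-12))*(-84) = -18*(-84) = 1512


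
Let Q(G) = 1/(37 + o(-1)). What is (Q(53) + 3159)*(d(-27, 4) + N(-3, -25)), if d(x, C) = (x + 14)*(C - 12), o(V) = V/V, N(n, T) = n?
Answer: 12124343/38 ≈ 3.1906e+5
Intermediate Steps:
o(V) = 1
d(x, C) = (-12 + C)*(14 + x) (d(x, C) = (14 + x)*(-12 + C) = (-12 + C)*(14 + x))
Q(G) = 1/38 (Q(G) = 1/(37 + 1) = 1/38)
(Q(53) + 3159)*(d(-27, 4) + N(-3, -25)) = (1/38 + 3159)*((-168 - 12*(-27) + 14*4 + 4*(-27)) - 3) = 120043*((-168 + 324 + 56 - 108) - 3)/38 = 120043*(104 - 3)/38 = (120043/38)*101 = 12124343/38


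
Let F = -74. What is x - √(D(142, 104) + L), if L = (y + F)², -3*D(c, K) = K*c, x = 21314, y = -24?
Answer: 21314 - 2*√10533/3 ≈ 21246.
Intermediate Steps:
D(c, K) = -K*c/3
L = 9604 (L = (-24 - 74)² = (-98)² = 9604)
x - √(D(142, 104) + L) = 21314 - √(-⅓*104*142 + 9604) = 21314 - √(-14768/3 + 9604) = 21314 - √(14044/3) = 21314 - 2*√10533/3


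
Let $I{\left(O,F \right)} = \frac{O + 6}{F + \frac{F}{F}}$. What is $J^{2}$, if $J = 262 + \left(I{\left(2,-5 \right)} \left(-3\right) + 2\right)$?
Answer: $72900$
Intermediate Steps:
$I{\left(O,F \right)} = \frac{6 + O}{1 + F}$ ($I{\left(O,F \right)} = \frac{6 + O}{F + 1} = \frac{6 + O}{1 + F}$)
$J = 270$ ($J = 262 + \left(\frac{6 + 2}{1 - 5} \left(-3\right) + 2\right) = 262 + \left(\frac{1}{-4} \cdot 8 \left(-3\right) + 2\right) = 262 + \left(\left(- \frac{1}{4}\right) 8 \left(-3\right) + 2\right) = 262 + \left(\left(-2\right) \left(-3\right) + 2\right) = 262 + \left(6 + 2\right) = 262 + 8 = 270$)
$J^{2} = 270^{2} = 72900$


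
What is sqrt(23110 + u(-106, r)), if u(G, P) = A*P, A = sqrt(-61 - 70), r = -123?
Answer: sqrt(23110 - 123*I*sqrt(131)) ≈ 152.09 - 4.6282*I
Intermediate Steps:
A = I*sqrt(131) (A = sqrt(-131) = I*sqrt(131) ≈ 11.446*I)
u(G, P) = I*P*sqrt(131) (u(G, P) = (I*sqrt(131))*P = I*P*sqrt(131))
sqrt(23110 + u(-106, r)) = sqrt(23110 + I*(-123)*sqrt(131)) = sqrt(23110 - 123*I*sqrt(131))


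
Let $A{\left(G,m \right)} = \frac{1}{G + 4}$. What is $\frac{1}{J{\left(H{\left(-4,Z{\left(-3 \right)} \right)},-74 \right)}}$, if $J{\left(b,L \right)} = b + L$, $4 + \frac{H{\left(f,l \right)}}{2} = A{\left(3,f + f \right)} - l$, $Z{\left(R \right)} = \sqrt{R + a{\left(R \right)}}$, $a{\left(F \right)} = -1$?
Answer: $- \frac{1001}{81992} + \frac{49 i}{81992} \approx -0.012209 + 0.00059762 i$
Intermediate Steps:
$A{\left(G,m \right)} = \frac{1}{4 + G}$
$Z{\left(R \right)} = \sqrt{-1 + R}$ ($Z{\left(R \right)} = \sqrt{R - 1} = \sqrt{-1 + R}$)
$H{\left(f,l \right)} = - \frac{54}{7} - 2 l$ ($H{\left(f,l \right)} = -8 + 2 \left(\frac{1}{4 + 3} - l\right) = -8 + 2 \left(\frac{1}{7} - l\right) = -8 - \left(- \frac{2}{7} + 2 l\right) = - \frac{54}{7} - 2 l$)
$J{\left(b,L \right)} = L + b$
$\frac{1}{J{\left(H{\left(-4,Z{\left(-3 \right)} \right)},-74 \right)}} = \frac{1}{-74 - \left(\frac{54}{7} + 2 \sqrt{-1 - 3}\right)} = \frac{1}{-74 - \left(\frac{54}{7} + 2 \sqrt{-4}\right)} = \frac{1}{-74 - \left(\frac{54}{7} + 2 \cdot 2 i\right)} = \frac{1}{-74 - \left(\frac{54}{7} + 4 i\right)} = \frac{1}{- \frac{572}{7} - 4 i} = \frac{49 \left(- \frac{572}{7} + 4 i\right)}{327968}$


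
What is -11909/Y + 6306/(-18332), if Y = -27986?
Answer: 5229509/64129919 ≈ 0.081546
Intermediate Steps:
-11909/Y + 6306/(-18332) = -11909/(-27986) + 6306/(-18332) = -11909*(-1/27986) + 6306*(-1/18332) = 11909/27986 - 3153/9166 = 5229509/64129919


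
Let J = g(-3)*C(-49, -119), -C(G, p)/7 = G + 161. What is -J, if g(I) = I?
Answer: -2352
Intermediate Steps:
C(G, p) = -1127 - 7*G (C(G, p) = -7*(G + 161) = -7*(161 + G) = -1127 - 7*G)
J = 2352 (J = -3*(-1127 - 7*(-49)) = -3*(-1127 + 343) = -3*(-784) = 2352)
-J = -1*2352 = -2352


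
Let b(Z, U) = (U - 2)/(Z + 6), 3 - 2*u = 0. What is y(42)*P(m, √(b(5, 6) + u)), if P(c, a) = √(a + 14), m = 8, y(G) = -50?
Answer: -25*√(6776 + 22*√902)/11 ≈ -195.99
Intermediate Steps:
u = 3/2 (u = 3/2 - ½*0 = 3/2 + 0 = 3/2 ≈ 1.5000)
b(Z, U) = (-2 + U)/(6 + Z)
P(c, a) = √(14 + a)
y(42)*P(m, √(b(5, 6) + u)) = -50*√(14 + √((-2 + 6)/(6 + 5) + 3/2)) = -50*√(14 + √(4/11 + 3/2)) = -50*√(14 + √(41/22)) = -50*√(14 + √902/22)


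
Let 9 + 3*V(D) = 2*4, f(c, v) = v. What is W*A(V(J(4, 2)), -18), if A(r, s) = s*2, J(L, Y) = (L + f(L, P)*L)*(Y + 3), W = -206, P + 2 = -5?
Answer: 7416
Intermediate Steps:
P = -7 (P = -2 - 5 = -7)
J(L, Y) = -6*L*(3 + Y) (J(L, Y) = (L - 7*L)*(Y + 3) = (-6*L)*(3 + Y) = -6*L*(3 + Y))
V(D) = -⅓ (V(D) = -3 + (2*4)/3 = -3 + (⅓)*8 = -3 + 8/3 = -⅓)
A(r, s) = 2*s
W*A(V(J(4, 2)), -18) = -412*(-18) = -206*(-36) = 7416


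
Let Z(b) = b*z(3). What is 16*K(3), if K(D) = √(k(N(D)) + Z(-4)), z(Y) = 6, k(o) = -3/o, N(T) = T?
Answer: 80*I ≈ 80.0*I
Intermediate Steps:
Z(b) = 6*b (Z(b) = b*6 = 6*b)
K(D) = √(-24 - 3/D) (K(D) = √(-3/D + 6*(-4)) = √(-3/D - 24) = √(-24 - 3/D))
16*K(3) = 16*√(-24 - 3/3) = 16*√(-24 - 3*⅓) = 16*√(-24 - 1) = 16*√(-25) = 16*(5*I) = 80*I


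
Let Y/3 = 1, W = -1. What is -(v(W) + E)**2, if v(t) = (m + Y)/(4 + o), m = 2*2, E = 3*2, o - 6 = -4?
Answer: -1849/36 ≈ -51.361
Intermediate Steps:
o = 2 (o = 6 - 4 = 2)
Y = 3 (Y = 3*1 = 3)
E = 6
m = 4
v(t) = 7/6 (v(t) = (4 + 3)/(4 + 2) = 7/6)
-(v(W) + E)**2 = -(7/6 + 6)**2 = -(43/6)**2 = -1*1849/36 = -1849/36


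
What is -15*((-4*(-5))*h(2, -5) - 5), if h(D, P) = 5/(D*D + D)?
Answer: -175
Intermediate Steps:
h(D, P) = 5/(D + D²) (h(D, P) = 5/(D² + D) = 5/(D + D²))
-15*((-4*(-5))*h(2, -5) - 5) = -15*((-4*(-5))*(5/(2*(1 + 2))) - 5) = -15*(20*(5*(½)/3) - 5) = -15*(20*(5*(½)*(⅓)) - 5) = -15*(20*(⅚) - 5) = -15*(50/3 - 5) = -15*35/3 = -175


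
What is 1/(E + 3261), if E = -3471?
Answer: -1/210 ≈ -0.0047619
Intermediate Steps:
1/(E + 3261) = 1/(-3471 + 3261) = 1/(-210) = -1/210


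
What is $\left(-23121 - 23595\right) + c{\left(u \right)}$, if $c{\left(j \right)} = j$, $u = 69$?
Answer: $-46647$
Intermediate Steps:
$\left(-23121 - 23595\right) + c{\left(u \right)} = \left(-23121 - 23595\right) + 69 = -46716 + 69 = -46647$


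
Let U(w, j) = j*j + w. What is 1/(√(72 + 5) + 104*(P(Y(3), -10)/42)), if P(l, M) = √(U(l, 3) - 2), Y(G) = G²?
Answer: 4368/9307 - 441*√77/9307 ≈ 0.053534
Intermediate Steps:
U(w, j) = w + j² (U(w, j) = j² + w = w + j²)
P(l, M) = √(7 + l) (P(l, M) = √((l + 3²) - 2) = √((l + 9) - 2) = √((9 + l) - 2) = √(7 + l))
1/(√(72 + 5) + 104*(P(Y(3), -10)/42)) = 1/(√(72 + 5) + 104*(√(7 + 3²)/42)) = 1/(√77 + 104*(√(7 + 9)*(1/42))) = 1/(√77 + 104*(√16*(1/42))) = 1/(√77 + 104*(4*(1/42))) = 1/(√77 + 104*(2/21)) = 1/(√77 + 208/21) = 1/(208/21 + √77)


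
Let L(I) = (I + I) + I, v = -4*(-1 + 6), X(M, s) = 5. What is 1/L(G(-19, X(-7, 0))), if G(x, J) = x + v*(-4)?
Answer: 1/183 ≈ 0.0054645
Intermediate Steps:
v = -20 (v = -4*5 = -20)
G(x, J) = 80 + x (G(x, J) = x - 20*(-4) = x + 80 = 80 + x)
L(I) = 3*I (L(I) = 2*I + I = 3*I)
1/L(G(-19, X(-7, 0))) = 1/(3*(80 - 19)) = 1/(3*61) = 1/183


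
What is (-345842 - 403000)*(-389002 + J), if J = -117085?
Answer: 378979201254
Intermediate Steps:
(-345842 - 403000)*(-389002 + J) = (-345842 - 403000)*(-389002 - 117085) = -748842*(-506087) = 378979201254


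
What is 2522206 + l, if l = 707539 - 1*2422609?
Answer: 807136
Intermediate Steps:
l = -1715070 (l = 707539 - 2422609 = -1715070)
2522206 + l = 2522206 - 1715070 = 807136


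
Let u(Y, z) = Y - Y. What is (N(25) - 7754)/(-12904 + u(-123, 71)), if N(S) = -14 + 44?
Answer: 1931/3226 ≈ 0.59857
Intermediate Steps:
N(S) = 30
u(Y, z) = 0
(N(25) - 7754)/(-12904 + u(-123, 71)) = (30 - 7754)/(-12904 + 0) = -7724/(-12904) = -7724*(-1/12904) = 1931/3226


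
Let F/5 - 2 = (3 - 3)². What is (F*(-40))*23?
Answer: -9200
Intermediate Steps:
F = 10 (F = 10 + 5*(3 - 3)² = 10 + 5*0² = 10 + 5*0 = 10 + 0 = 10)
(F*(-40))*23 = (10*(-40))*23 = -400*23 = -9200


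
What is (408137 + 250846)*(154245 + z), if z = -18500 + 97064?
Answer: 153417173247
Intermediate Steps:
z = 78564
(408137 + 250846)*(154245 + z) = (408137 + 250846)*(154245 + 78564) = 658983*232809 = 153417173247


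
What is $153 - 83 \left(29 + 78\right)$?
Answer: $-8728$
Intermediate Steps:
$153 - 83 \left(29 + 78\right) = 153 - 8881 = -8728$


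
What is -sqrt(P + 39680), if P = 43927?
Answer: -31*sqrt(87) ≈ -289.15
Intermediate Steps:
-sqrt(P + 39680) = -sqrt(43927 + 39680) = -sqrt(83607) = -31*sqrt(87)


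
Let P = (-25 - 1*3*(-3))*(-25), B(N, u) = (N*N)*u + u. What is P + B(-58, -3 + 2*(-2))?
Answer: -23155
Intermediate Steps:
B(N, u) = u + u*N² (B(N, u) = N²*u + u = u*N² + u = u + u*N²)
P = 400 (P = (-25 - 3*(-3))*(-25) = (-25 + 9)*(-25) = -16*(-25) = 400)
P + B(-58, -3 + 2*(-2)) = 400 + (-3 + 2*(-2))*(1 + (-58)²) = 400 + (-3 - 4)*(1 + 3364) = 400 - 7*3365 = 400 - 23555 = -23155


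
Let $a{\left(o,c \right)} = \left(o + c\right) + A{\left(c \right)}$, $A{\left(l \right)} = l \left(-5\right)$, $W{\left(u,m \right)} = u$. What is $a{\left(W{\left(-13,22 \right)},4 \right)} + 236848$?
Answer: $236819$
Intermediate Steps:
$A{\left(l \right)} = - 5 l$
$a{\left(o,c \right)} = o - 4 c$ ($a{\left(o,c \right)} = \left(o + c\right) - 5 c = \left(c + o\right) - 5 c = o - 4 c$)
$a{\left(W{\left(-13,22 \right)},4 \right)} + 236848 = \left(-13 - 16\right) + 236848 = -29 + 236848 = 236819$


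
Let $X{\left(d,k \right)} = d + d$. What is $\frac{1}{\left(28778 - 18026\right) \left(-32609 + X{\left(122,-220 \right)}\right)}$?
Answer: $- \frac{1}{347988480} \approx -2.8737 \cdot 10^{-9}$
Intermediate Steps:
$X{\left(d,k \right)} = 2 d$
$\frac{1}{\left(28778 - 18026\right) \left(-32609 + X{\left(122,-220 \right)}\right)} = \frac{1}{\left(28778 - 18026\right) \left(-32609 + 2 \cdot 122\right)} = \frac{1}{10752 \left(-32609 + 244\right)} = \frac{1}{10752 \left(-32365\right)} = \frac{1}{-347988480} = - \frac{1}{347988480}$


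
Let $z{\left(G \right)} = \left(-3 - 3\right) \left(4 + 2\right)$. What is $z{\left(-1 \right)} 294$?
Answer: $-10584$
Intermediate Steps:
$z{\left(G \right)} = -36$ ($z{\left(G \right)} = \left(-6\right) 6 = -36$)
$z{\left(-1 \right)} 294 = \left(-36\right) 294 = -10584$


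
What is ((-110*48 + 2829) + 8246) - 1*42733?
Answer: -36938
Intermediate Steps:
((-110*48 + 2829) + 8246) - 1*42733 = ((-5280 + 2829) + 8246) - 42733 = (-2451 + 8246) - 42733 = 5795 - 42733 = -36938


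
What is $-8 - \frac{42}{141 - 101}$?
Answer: $- \frac{181}{20} \approx -9.05$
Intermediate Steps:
$-8 - \frac{42}{141 - 101} = -8 - \frac{42}{40} = -8 - \frac{21}{20} = - \frac{181}{20}$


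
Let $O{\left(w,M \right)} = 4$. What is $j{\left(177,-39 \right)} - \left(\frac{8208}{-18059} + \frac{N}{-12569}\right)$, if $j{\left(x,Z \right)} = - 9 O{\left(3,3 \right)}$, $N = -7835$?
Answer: $- \frac{8209734469}{226983571} \approx -36.169$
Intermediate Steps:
$j{\left(x,Z \right)} = -36$ ($j{\left(x,Z \right)} = \left(-9\right) 4 = -36$)
$j{\left(177,-39 \right)} - \left(\frac{8208}{-18059} + \frac{N}{-12569}\right) = -36 - \left(\frac{8208}{-18059} - \frac{7835}{-12569}\right) = -36 - \left(8208 \left(- \frac{1}{18059}\right) - - \frac{7835}{12569}\right) = -36 - \left(- \frac{8208}{18059} + \frac{7835}{12569}\right) = -36 - \frac{38325913}{226983571} = - \frac{8209734469}{226983571}$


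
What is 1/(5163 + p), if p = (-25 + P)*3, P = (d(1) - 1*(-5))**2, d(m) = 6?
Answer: 1/5451 ≈ 0.00018345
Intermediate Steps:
P = 121 (P = (6 - 1*(-5))**2 = (6 + 5)**2 = 11**2 = 121)
p = 288 (p = (-25 + 121)*3 = 96*3 = 288)
1/(5163 + p) = 1/(5163 + 288) = 1/5451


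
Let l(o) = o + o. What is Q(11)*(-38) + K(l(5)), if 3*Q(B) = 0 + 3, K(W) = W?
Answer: -28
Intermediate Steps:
l(o) = 2*o
Q(B) = 1 (Q(B) = (0 + 3)/3 = (⅓)*3 = 1)
Q(11)*(-38) + K(l(5)) = 1*(-38) + 2*5 = -38 + 10 = -28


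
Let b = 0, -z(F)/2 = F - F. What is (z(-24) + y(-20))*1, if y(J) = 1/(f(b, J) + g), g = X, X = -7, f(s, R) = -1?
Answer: -⅛ ≈ -0.12500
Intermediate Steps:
z(F) = 0 (z(F) = -2*(F - F) = -2*0 = 0)
g = -7
y(J) = -⅛ (y(J) = 1/(-1 - 7) = 1/(-8) = -⅛)
(z(-24) + y(-20))*1 = (0 - ⅛)*1 = -⅛*1 = -⅛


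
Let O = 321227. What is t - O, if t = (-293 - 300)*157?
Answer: -414328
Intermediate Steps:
t = -93101 (t = -593*157 = -93101)
t - O = -93101 - 1*321227 = -93101 - 321227 = -414328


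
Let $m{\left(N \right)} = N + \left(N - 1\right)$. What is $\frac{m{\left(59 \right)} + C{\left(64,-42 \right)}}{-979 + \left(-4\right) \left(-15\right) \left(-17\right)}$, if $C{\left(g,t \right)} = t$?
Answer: $- \frac{75}{1999} \approx -0.037519$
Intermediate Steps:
$m{\left(N \right)} = -1 + 2 N$ ($m{\left(N \right)} = N + \left(N - 1\right) = N + \left(-1 + N\right) = -1 + 2 N$)
$\frac{m{\left(59 \right)} + C{\left(64,-42 \right)}}{-979 + \left(-4\right) \left(-15\right) \left(-17\right)} = \frac{\left(-1 + 2 \cdot 59\right) - 42}{-979 + \left(-4\right) \left(-15\right) \left(-17\right)} = \frac{\left(-1 + 118\right) - 42}{-979 + 60 \left(-17\right)} = \frac{117 - 42}{-979 - 1020} = \frac{75}{-1999} = 75 \left(- \frac{1}{1999}\right) = - \frac{75}{1999}$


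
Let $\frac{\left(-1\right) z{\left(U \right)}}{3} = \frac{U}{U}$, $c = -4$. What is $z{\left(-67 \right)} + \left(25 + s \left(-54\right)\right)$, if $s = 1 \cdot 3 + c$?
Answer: $76$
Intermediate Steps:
$s = -1$ ($s = 1 \cdot 3 - 4 = 3 - 4 = -1$)
$z{\left(U \right)} = -3$ ($z{\left(U \right)} = - 3 \frac{U}{U} = \left(-3\right) 1 = -3$)
$z{\left(-67 \right)} + \left(25 + s \left(-54\right)\right) = -3 + \left(25 - -54\right) = -3 + \left(25 + 54\right) = -3 + 79 = 76$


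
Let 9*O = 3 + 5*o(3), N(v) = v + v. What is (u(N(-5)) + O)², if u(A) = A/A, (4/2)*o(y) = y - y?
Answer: 16/9 ≈ 1.7778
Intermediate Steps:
o(y) = 0 (o(y) = (y - y)/2 = (½)*0 = 0)
N(v) = 2*v
u(A) = 1
O = ⅓ (O = (3 + 5*0)/9 = (3 + 0)/9 = (⅑)*3 = ⅓ ≈ 0.33333)
(u(N(-5)) + O)² = (1 + ⅓)² = (4/3)² = 16/9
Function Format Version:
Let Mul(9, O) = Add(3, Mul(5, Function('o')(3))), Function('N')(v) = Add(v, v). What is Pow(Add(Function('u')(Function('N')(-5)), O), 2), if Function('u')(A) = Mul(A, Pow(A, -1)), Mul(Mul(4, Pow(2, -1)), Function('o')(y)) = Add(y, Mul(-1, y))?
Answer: Rational(16, 9) ≈ 1.7778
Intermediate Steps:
Function('o')(y) = 0 (Function('o')(y) = Mul(Rational(1, 2), Add(y, Mul(-1, y))) = Mul(Rational(1, 2), 0) = 0)
Function('N')(v) = Mul(2, v)
Function('u')(A) = 1
O = Rational(1, 3) (O = Mul(Rational(1, 9), Add(3, Mul(5, 0))) = Mul(Rational(1, 9), Add(3, 0)) = Mul(Rational(1, 9), 3) = Rational(1, 3) ≈ 0.33333)
Pow(Add(Function('u')(Function('N')(-5)), O), 2) = Pow(Add(1, Rational(1, 3)), 2) = Pow(Rational(4, 3), 2) = Rational(16, 9)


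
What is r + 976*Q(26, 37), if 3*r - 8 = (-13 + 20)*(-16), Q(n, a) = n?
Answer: 76024/3 ≈ 25341.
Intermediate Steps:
r = -104/3 (r = 8/3 + ((-13 + 20)*(-16))/3 = 8/3 + (7*(-16))/3 = 8/3 + (1/3)*(-112) = 8/3 - 112/3 = -104/3 ≈ -34.667)
r + 976*Q(26, 37) = -104/3 + 976*26 = -104/3 + 25376 = 76024/3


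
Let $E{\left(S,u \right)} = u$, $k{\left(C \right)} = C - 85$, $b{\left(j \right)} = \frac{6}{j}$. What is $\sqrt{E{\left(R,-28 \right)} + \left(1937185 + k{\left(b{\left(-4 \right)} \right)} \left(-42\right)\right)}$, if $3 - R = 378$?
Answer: $\sqrt{1940790} \approx 1393.1$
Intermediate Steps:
$R = -375$ ($R = 3 - 378 = -375$)
$k{\left(C \right)} = -85 + C$
$\sqrt{E{\left(R,-28 \right)} + \left(1937185 + k{\left(b{\left(-4 \right)} \right)} \left(-42\right)\right)} = \sqrt{-28 + \left(1937185 + \left(-85 + \frac{6}{-4}\right) \left(-42\right)\right)} = \sqrt{-28 + \left(1937185 + \left(-85 + 6 \left(- \frac{1}{4}\right)\right) \left(-42\right)\right)} = \sqrt{-28 + \left(1937185 + \left(-85 - \frac{3}{2}\right) \left(-42\right)\right)} = \sqrt{-28 + \left(1937185 - -3633\right)} = \sqrt{-28 + \left(1937185 + 3633\right)} = \sqrt{-28 + 1940818} = \sqrt{1940790}$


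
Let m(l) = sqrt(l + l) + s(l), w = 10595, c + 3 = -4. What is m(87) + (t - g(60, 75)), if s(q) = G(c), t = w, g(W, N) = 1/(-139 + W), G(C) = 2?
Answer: 837164/79 + sqrt(174) ≈ 10610.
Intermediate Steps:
c = -7 (c = -3 - 4 = -7)
t = 10595
s(q) = 2
m(l) = 2 + sqrt(2)*sqrt(l) (m(l) = sqrt(l + l) + 2 = sqrt(2*l) + 2 = sqrt(2)*sqrt(l) + 2 = 2 + sqrt(2)*sqrt(l))
m(87) + (t - g(60, 75)) = (2 + sqrt(2)*sqrt(87)) + (10595 - 1/(-139 + 60)) = (2 + sqrt(174)) + (10595 - 1/(-79)) = (2 + sqrt(174)) + (10595 - 1*(-1/79)) = (2 + sqrt(174)) + (10595 + 1/79) = (2 + sqrt(174)) + 837006/79 = 837164/79 + sqrt(174)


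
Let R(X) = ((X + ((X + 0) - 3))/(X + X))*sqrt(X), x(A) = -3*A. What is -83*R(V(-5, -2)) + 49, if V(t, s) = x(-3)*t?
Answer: 49 - 2573*I*sqrt(5)/10 ≈ 49.0 - 575.34*I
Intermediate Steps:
V(t, s) = 9*t (V(t, s) = (-3*(-3))*t = 9*t)
R(X) = (-3 + 2*X)/(2*sqrt(X)) (R(X) = ((X + (X - 3))/((2*X)))*sqrt(X) = ((X + (-3 + X))*(1/(2*X)))*sqrt(X) = ((-3 + 2*X)*(1/(2*X)))*sqrt(X) = ((-3 + 2*X)/(2*X))*sqrt(X) = (-3 + 2*X)/(2*sqrt(X)))
-83*R(V(-5, -2)) + 49 = -83*(-3/2 + 9*(-5))/sqrt(9*(-5)) + 49 = -83*(-3/2 - 45)/sqrt(-45) + 49 = -83*(-I*sqrt(5)/15)*(-93)/2 + 49 = -2573*I*sqrt(5)/10 + 49 = 49 - 2573*I*sqrt(5)/10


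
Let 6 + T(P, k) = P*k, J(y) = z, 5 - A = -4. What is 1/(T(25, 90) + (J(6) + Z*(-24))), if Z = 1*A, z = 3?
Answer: 1/2031 ≈ 0.00049237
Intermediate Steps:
A = 9 (A = 5 - 1*(-4) = 5 + 4 = 9)
J(y) = 3
Z = 9 (Z = 1*9 = 9)
T(P, k) = -6 + P*k
1/(T(25, 90) + (J(6) + Z*(-24))) = 1/((-6 + 25*90) + (3 + 9*(-24))) = 1/((-6 + 2250) + (3 - 216)) = 1/(2244 - 213) = 1/2031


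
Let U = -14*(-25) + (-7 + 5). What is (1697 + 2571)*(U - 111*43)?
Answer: -18885900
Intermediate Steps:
U = 348 (U = 350 - 2 = 348)
(1697 + 2571)*(U - 111*43) = (1697 + 2571)*(348 - 111*43) = 4268*(348 - 4773) = 4268*(-4425) = -18885900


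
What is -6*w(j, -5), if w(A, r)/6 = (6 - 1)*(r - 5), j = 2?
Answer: 1800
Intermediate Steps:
w(A, r) = -150 + 30*r (w(A, r) = 6*((6 - 1)*(r - 5)) = 6*(5*(-5 + r)) = 6*(-25 + 5*r) = -150 + 30*r)
-6*w(j, -5) = -6*(-150 + 30*(-5)) = -6*(-150 - 150) = -6*(-300) = 1800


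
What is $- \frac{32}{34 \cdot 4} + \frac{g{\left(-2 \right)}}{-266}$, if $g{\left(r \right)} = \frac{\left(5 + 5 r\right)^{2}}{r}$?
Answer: $- \frac{1703}{9044} \approx -0.1883$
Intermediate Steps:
$g{\left(r \right)} = \frac{\left(5 + 5 r\right)^{2}}{r}$
$- \frac{32}{34 \cdot 4} + \frac{g{\left(-2 \right)}}{-266} = - \frac{32}{34 \cdot 4} + \frac{25 \frac{1}{-2} \left(1 - 2\right)^{2}}{-266} = - \frac{32}{136} + 25 \left(- \frac{1}{2}\right) \left(-1\right)^{2} \left(- \frac{1}{266}\right) = \left(-32\right) \frac{1}{136} + 25 \left(- \frac{1}{2}\right) 1 \left(- \frac{1}{266}\right) = - \frac{4}{17} - - \frac{25}{532} = - \frac{4}{17} + \frac{25}{532} = - \frac{1703}{9044}$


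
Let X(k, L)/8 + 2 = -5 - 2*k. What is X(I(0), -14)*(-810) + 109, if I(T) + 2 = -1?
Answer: 6589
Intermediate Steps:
I(T) = -3 (I(T) = -2 - 1 = -3)
X(k, L) = -56 - 16*k (X(k, L) = -16 + 8*(-5 - 2*k) = -16 + (-40 - 16*k) = -56 - 16*k)
X(I(0), -14)*(-810) + 109 = (-56 - 16*(-3))*(-810) + 109 = (-56 + 48)*(-810) + 109 = -8*(-810) + 109 = 6480 + 109 = 6589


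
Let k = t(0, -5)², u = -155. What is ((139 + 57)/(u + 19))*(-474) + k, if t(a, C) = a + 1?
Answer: 11630/17 ≈ 684.12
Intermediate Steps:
t(a, C) = 1 + a
k = 1 (k = (1 + 0)² = 1² = 1)
((139 + 57)/(u + 19))*(-474) + k = ((139 + 57)/(-155 + 19))*(-474) + 1 = (196/(-136))*(-474) + 1 = (196*(-1/136))*(-474) + 1 = -49/34*(-474) + 1 = 11613/17 + 1 = 11630/17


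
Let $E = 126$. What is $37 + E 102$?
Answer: $12889$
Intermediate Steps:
$37 + E 102 = 37 + 126 \cdot 102 = 37 + 12852 = 12889$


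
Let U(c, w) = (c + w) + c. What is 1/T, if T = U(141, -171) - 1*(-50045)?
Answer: 1/50156 ≈ 1.9938e-5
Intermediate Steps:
U(c, w) = w + 2*c
T = 50156 (T = (-171 + 2*141) - 1*(-50045) = (-171 + 282) + 50045 = 111 + 50045 = 50156)
1/T = 1/50156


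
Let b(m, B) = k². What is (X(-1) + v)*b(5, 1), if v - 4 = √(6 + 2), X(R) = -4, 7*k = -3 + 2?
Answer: 2*√2/49 ≈ 0.057723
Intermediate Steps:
k = -⅐ (k = (-3 + 2)/7 = (⅐)*(-1) = -⅐ ≈ -0.14286)
b(m, B) = 1/49 (b(m, B) = (-⅐)² = 1/49)
v = 4 + 2*√2 (v = 4 + √(6 + 2) = 4 + √8 = 4 + 2*√2 ≈ 6.8284)
(X(-1) + v)*b(5, 1) = (-4 + (4 + 2*√2))*(1/49) = (2*√2)*(1/49) = 2*√2/49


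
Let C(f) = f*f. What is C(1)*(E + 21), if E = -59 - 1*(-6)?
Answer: -32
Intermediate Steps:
E = -53 (E = -59 + 6 = -53)
C(f) = f²
C(1)*(E + 21) = 1²*(-53 + 21) = 1*(-32) = -32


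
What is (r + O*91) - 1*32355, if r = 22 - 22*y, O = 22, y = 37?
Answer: -31145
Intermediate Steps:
r = -792 (r = 22 - 22*37 = 22 - 814 = -792)
(r + O*91) - 1*32355 = (-792 + 22*91) - 1*32355 = (-792 + 2002) - 32355 = 1210 - 32355 = -31145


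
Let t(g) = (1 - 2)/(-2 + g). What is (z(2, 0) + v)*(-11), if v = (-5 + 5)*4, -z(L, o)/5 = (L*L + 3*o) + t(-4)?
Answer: 1375/6 ≈ 229.17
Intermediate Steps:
t(g) = -1/(-2 + g)
z(L, o) = -⅚ - 15*o - 5*L² (z(L, o) = -5*((L*L + 3*o) - 1/(-2 - 4)) = -5*((L² + 3*o) - 1/(-6)) = -5*((L² + 3*o) - 1*(-⅙)) = -5*((L² + 3*o) + ⅙) = -5*(⅙ + L² + 3*o) = -⅚ - 15*o - 5*L²)
v = 0 (v = 0*4 = 0)
(z(2, 0) + v)*(-11) = ((-⅚ - 15*0 - 5*2²) + 0)*(-11) = ((-⅚ + 0 - 5*4) + 0)*(-11) = ((-⅚ + 0 - 20) + 0)*(-11) = (-125/6 + 0)*(-11) = -125/6*(-11) = 1375/6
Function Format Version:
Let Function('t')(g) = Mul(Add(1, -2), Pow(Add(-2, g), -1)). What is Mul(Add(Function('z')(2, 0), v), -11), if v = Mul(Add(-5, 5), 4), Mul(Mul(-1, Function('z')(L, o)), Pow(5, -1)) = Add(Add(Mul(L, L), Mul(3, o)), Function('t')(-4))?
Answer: Rational(1375, 6) ≈ 229.17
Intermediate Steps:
Function('t')(g) = Mul(-1, Pow(Add(-2, g), -1))
Function('z')(L, o) = Add(Rational(-5, 6), Mul(-15, o), Mul(-5, Pow(L, 2))) (Function('z')(L, o) = Mul(-5, Add(Add(Mul(L, L), Mul(3, o)), Mul(-1, Pow(Add(-2, -4), -1)))) = Mul(-5, Add(Add(Pow(L, 2), Mul(3, o)), Mul(-1, Pow(-6, -1)))) = Mul(-5, Add(Add(Pow(L, 2), Mul(3, o)), Mul(-1, Rational(-1, 6)))) = Mul(-5, Add(Add(Pow(L, 2), Mul(3, o)), Rational(1, 6))) = Mul(-5, Add(Rational(1, 6), Pow(L, 2), Mul(3, o))) = Add(Rational(-5, 6), Mul(-15, o), Mul(-5, Pow(L, 2))))
v = 0 (v = Mul(0, 4) = 0)
Mul(Add(Function('z')(2, 0), v), -11) = Mul(Add(Add(Rational(-5, 6), Mul(-15, 0), Mul(-5, Pow(2, 2))), 0), -11) = Mul(Add(Add(Rational(-5, 6), 0, Mul(-5, 4)), 0), -11) = Mul(Add(Add(Rational(-5, 6), 0, -20), 0), -11) = Mul(Add(Rational(-125, 6), 0), -11) = Mul(Rational(-125, 6), -11) = Rational(1375, 6)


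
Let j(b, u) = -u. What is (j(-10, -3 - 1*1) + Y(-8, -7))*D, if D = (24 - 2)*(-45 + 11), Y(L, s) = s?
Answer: 2244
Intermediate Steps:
D = -748 (D = 22*(-34) = -748)
(j(-10, -3 - 1*1) + Y(-8, -7))*D = (-(-3 - 1*1) - 7)*(-748) = (-(-3 - 1) - 7)*(-748) = (-1*(-4) - 7)*(-748) = (4 - 7)*(-748) = -3*(-748) = 2244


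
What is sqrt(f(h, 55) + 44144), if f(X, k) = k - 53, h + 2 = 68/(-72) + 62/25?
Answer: sqrt(44146) ≈ 210.11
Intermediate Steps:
h = -209/450 (h = -2 + (68/(-72) + 62/25) = -2 + (68*(-1/72) + 62*(1/25)) = -2 + (-17/18 + 62/25) = -2 + 691/450 = -209/450 ≈ -0.46444)
f(X, k) = -53 + k
sqrt(f(h, 55) + 44144) = sqrt((-53 + 55) + 44144) = sqrt(2 + 44144) = sqrt(44146)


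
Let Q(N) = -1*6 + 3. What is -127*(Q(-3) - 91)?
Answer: 11938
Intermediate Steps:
Q(N) = -3 (Q(N) = -6 + 3 = -3)
-127*(Q(-3) - 91) = -127*(-3 - 91) = -127*(-94) = 11938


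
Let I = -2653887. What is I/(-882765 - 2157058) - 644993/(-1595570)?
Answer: 6195127036829/4850250384110 ≈ 1.2773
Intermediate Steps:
I/(-882765 - 2157058) - 644993/(-1595570) = -2653887/(-882765 - 2157058) - 644993/(-1595570) = -2653887/(-3039823) - 644993*(-1/1595570) = -2653887*(-1/3039823) + 644993/1595570 = 2653887/3039823 + 644993/1595570 = 6195127036829/4850250384110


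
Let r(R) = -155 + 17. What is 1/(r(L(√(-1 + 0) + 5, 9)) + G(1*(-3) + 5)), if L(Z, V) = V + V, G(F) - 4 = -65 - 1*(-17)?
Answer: -1/182 ≈ -0.0054945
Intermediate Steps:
G(F) = -44 (G(F) = 4 + (-65 - 1*(-17)) = 4 + (-65 + 17) = 4 - 48 = -44)
L(Z, V) = 2*V
r(R) = -138
1/(r(L(√(-1 + 0) + 5, 9)) + G(1*(-3) + 5)) = 1/(-138 - 44) = 1/(-182) = -1/182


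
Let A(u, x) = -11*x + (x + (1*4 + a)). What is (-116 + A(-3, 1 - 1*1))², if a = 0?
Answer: 12544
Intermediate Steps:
A(u, x) = 4 - 10*x (A(u, x) = -11*x + (x + (1*4 + 0)) = -11*x + (x + (4 + 0)) = -11*x + (x + 4) = -11*x + (4 + x) = 4 - 10*x)
(-116 + A(-3, 1 - 1*1))² = (-116 + (4 - 10*(1 - 1*1)))² = (-116 + (4 - 10*(1 - 1)))² = (-116 + (4 - 10*0))² = (-116 + (4 + 0))² = (-116 + 4)² = (-112)² = 12544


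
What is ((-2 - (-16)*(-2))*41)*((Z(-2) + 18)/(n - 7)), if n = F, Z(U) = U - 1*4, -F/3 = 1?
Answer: 8364/5 ≈ 1672.8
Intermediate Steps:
F = -3 (F = -3*1 = -3)
Z(U) = -4 + U (Z(U) = U - 4 = -4 + U)
n = -3
((-2 - (-16)*(-2))*41)*((Z(-2) + 18)/(n - 7)) = ((-2 - (-16)*(-2))*41)*(((-4 - 2) + 18)/(-3 - 7)) = ((-2 - 4*8)*41)*((-6 + 18)/(-10)) = ((-2 - 32)*41)*(12*(-⅒)) = -34*41*(-6/5) = -1394*(-6/5) = 8364/5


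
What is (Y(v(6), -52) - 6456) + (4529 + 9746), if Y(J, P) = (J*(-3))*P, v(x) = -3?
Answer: 7351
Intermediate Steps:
Y(J, P) = -3*J*P (Y(J, P) = (-3*J)*P = -3*J*P)
(Y(v(6), -52) - 6456) + (4529 + 9746) = (-3*(-3)*(-52) - 6456) + (4529 + 9746) = (-468 - 6456) + 14275 = -6924 + 14275 = 7351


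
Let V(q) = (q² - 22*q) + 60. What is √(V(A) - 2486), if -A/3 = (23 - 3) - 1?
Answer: √2077 ≈ 45.574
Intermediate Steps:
A = -57 (A = -3*((23 - 3) - 1) = -3*(20 - 1) = -3*19 = -57)
V(q) = 60 + q² - 22*q
√(V(A) - 2486) = √((60 + (-57)² - 22*(-57)) - 2486) = √((60 + 3249 + 1254) - 2486) = √(4563 - 2486) = √2077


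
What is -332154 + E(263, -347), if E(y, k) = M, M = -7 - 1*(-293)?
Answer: -331868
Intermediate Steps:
M = 286 (M = -7 + 293 = 286)
E(y, k) = 286
-332154 + E(263, -347) = -332154 + 286 = -331868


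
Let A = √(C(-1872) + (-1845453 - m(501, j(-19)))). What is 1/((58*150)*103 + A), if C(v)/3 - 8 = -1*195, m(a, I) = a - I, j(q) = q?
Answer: 448050/401498528267 - I*√1846534/802997056534 ≈ 1.1159e-6 - 1.6922e-9*I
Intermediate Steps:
C(v) = -561 (C(v) = 24 + 3*(-1*195) = 24 + 3*(-195) = 24 - 585 = -561)
A = I*√1846534 (A = √(-561 + (-1845453 - (501 - 1*(-19)))) = √(-561 + (-1845453 - (501 + 19))) = √(-561 + (-1845453 - 1*520)) = √(-561 + (-1845453 - 520)) = √(-561 - 1845973) = √(-1846534) = I*√1846534 ≈ 1358.9*I)
1/((58*150)*103 + A) = 1/((58*150)*103 + I*√1846534) = 1/(8700*103 + I*√1846534) = 1/(896100 + I*√1846534)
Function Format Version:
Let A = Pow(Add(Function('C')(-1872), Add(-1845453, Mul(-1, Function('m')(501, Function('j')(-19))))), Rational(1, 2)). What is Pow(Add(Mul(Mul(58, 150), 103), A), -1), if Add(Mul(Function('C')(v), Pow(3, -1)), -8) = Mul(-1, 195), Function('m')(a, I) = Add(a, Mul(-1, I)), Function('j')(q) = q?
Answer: Add(Rational(448050, 401498528267), Mul(Rational(-1, 802997056534), I, Pow(1846534, Rational(1, 2)))) ≈ Add(1.1159e-6, Mul(-1.6922e-9, I))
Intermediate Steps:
Function('C')(v) = -561 (Function('C')(v) = Add(24, Mul(3, Mul(-1, 195))) = Add(24, Mul(3, -195)) = Add(24, -585) = -561)
A = Mul(I, Pow(1846534, Rational(1, 2))) (A = Pow(Add(-561, Add(-1845453, Mul(-1, Add(501, Mul(-1, -19))))), Rational(1, 2)) = Pow(Add(-561, Add(-1845453, Mul(-1, Add(501, 19)))), Rational(1, 2)) = Pow(Add(-561, Add(-1845453, Mul(-1, 520))), Rational(1, 2)) = Pow(Add(-561, Add(-1845453, -520)), Rational(1, 2)) = Pow(Add(-561, -1845973), Rational(1, 2)) = Pow(-1846534, Rational(1, 2)) = Mul(I, Pow(1846534, Rational(1, 2))) ≈ Mul(1358.9, I))
Pow(Add(Mul(Mul(58, 150), 103), A), -1) = Pow(Add(Mul(Mul(58, 150), 103), Mul(I, Pow(1846534, Rational(1, 2)))), -1) = Pow(Add(Mul(8700, 103), Mul(I, Pow(1846534, Rational(1, 2)))), -1) = Pow(Add(896100, Mul(I, Pow(1846534, Rational(1, 2)))), -1)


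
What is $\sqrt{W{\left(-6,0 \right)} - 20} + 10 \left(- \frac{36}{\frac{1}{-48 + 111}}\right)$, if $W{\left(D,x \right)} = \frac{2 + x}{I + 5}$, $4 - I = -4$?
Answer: $-22680 + \frac{i \sqrt{3354}}{13} \approx -22680.0 + 4.4549 i$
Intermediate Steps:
$I = 8$ ($I = 4 - -4 = 4 + 4 = 8$)
$W{\left(D,x \right)} = \frac{2}{13} + \frac{x}{13}$ ($W{\left(D,x \right)} = \frac{2 + x}{8 + 5} = \frac{2 + x}{13} = \left(2 + x\right) \frac{1}{13} = \frac{2}{13} + \frac{x}{13}$)
$\sqrt{W{\left(-6,0 \right)} - 20} + 10 \left(- \frac{36}{\frac{1}{-48 + 111}}\right) = \sqrt{\left(\frac{2}{13} + \frac{1}{13} \cdot 0\right) - 20} + 10 \left(- \frac{36}{\frac{1}{-48 + 111}}\right) = \sqrt{\left(\frac{2}{13} + 0\right) - 20} + 10 \left(- \frac{36}{\frac{1}{63}}\right) = \sqrt{\frac{2}{13} - 20} + 10 \left(- 36 \frac{1}{\frac{1}{63}}\right) = \sqrt{- \frac{258}{13}} + 10 \left(\left(-36\right) 63\right) = \frac{i \sqrt{3354}}{13} + 10 \left(-2268\right) = \frac{i \sqrt{3354}}{13} - 22680 = -22680 + \frac{i \sqrt{3354}}{13}$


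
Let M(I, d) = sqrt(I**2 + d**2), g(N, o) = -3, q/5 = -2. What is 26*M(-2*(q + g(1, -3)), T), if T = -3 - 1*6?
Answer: 26*sqrt(757) ≈ 715.35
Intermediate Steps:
q = -10 (q = 5*(-2) = -10)
T = -9 (T = -3 - 6 = -9)
26*M(-2*(q + g(1, -3)), T) = 26*sqrt((-2*(-10 - 3))**2 + (-9)**2) = 26*sqrt((-2*(-13))**2 + 81) = 26*sqrt(26**2 + 81) = 26*sqrt(676 + 81) = 26*sqrt(757)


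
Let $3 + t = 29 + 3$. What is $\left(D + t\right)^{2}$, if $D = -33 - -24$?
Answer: $400$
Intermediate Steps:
$D = -9$ ($D = -33 + 24 = -9$)
$t = 29$ ($t = -3 + \left(29 + 3\right) = -3 + 32 = 29$)
$\left(D + t\right)^{2} = \left(-9 + 29\right)^{2} = 20^{2} = 400$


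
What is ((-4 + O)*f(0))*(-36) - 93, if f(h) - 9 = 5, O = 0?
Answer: 1923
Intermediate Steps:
f(h) = 14 (f(h) = 9 + 5 = 14)
((-4 + O)*f(0))*(-36) - 93 = ((-4 + 0)*14)*(-36) - 93 = -4*14*(-36) - 93 = -56*(-36) - 93 = 2016 - 93 = 1923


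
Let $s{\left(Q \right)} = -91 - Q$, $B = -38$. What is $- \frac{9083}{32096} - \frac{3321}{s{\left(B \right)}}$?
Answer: $\frac{106109417}{1701088} \approx 62.377$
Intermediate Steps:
$- \frac{9083}{32096} - \frac{3321}{s{\left(B \right)}} = - \frac{9083}{32096} - \frac{3321}{-91 - -38} = \left(-9083\right) \frac{1}{32096} - \frac{3321}{-91 + 38} = - \frac{9083}{32096} - \frac{3321}{-53} = - \frac{9083}{32096} - - \frac{3321}{53} = - \frac{9083}{32096} + \frac{3321}{53} = \frac{106109417}{1701088}$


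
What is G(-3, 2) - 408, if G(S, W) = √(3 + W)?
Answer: -408 + √5 ≈ -405.76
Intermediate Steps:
G(-3, 2) - 408 = √(3 + 2) - 408 = √5 - 408 = -408 + √5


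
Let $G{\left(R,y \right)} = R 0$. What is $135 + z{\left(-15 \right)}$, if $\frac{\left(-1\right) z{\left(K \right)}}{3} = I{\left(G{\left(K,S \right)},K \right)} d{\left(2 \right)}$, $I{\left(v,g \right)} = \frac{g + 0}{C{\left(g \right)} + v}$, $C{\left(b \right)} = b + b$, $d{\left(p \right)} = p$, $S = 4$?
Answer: $132$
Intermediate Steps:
$G{\left(R,y \right)} = 0$
$C{\left(b \right)} = 2 b$
$I{\left(v,g \right)} = \frac{g}{v + 2 g}$ ($I{\left(v,g \right)} = \frac{g + 0}{2 g + v} = \frac{g}{v + 2 g}$)
$z{\left(K \right)} = -3$ ($z{\left(K \right)} = - 3 \frac{K}{0 + 2 K} 2 = - 3 \frac{K}{2 K} 2 = - 3 K \frac{1}{2 K} 2 = - 3 \cdot \frac{1}{2} \cdot 2 = \left(-3\right) 1 = -3$)
$135 + z{\left(-15 \right)} = 135 - 3 = 132$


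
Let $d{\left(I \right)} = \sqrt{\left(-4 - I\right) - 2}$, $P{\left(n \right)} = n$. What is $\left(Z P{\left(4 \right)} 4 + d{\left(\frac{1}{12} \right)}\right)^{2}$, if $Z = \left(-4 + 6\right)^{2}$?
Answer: $\frac{\left(384 + i \sqrt{219}\right)^{2}}{36} \approx 4089.9 + 315.7 i$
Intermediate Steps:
$Z = 4$ ($Z = 2^{2} = 4$)
$d{\left(I \right)} = \sqrt{-6 - I}$
$\left(Z P{\left(4 \right)} 4 + d{\left(\frac{1}{12} \right)}\right)^{2} = \left(4 \cdot 4 \cdot 4 + \sqrt{-6 - \frac{1}{12}}\right)^{2} = \left(16 \cdot 4 + \sqrt{-6 - \frac{1}{12}}\right)^{2} = \left(64 + \sqrt{-6 - \frac{1}{12}}\right)^{2} = \left(64 + \sqrt{- \frac{73}{12}}\right)^{2} = \left(64 + \frac{i \sqrt{219}}{6}\right)^{2}$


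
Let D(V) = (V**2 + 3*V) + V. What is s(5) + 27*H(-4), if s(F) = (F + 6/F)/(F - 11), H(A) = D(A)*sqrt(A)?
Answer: -31/30 ≈ -1.0333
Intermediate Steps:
D(V) = V**2 + 4*V
H(A) = A**(3/2)*(4 + A) (H(A) = (A*(4 + A))*sqrt(A) = A**(3/2)*(4 + A))
s(F) = (F + 6/F)/(-11 + F)
s(5) + 27*H(-4) = (6 + 5**2)/(5*(-11 + 5)) + 27*((-4)**(3/2)*(4 - 4)) = (1/5)*(6 + 25)/(-6) + 27*(-8*I*0) = (1/5)*(-1/6)*31 + 27*0 = -31/30 + 0 = -31/30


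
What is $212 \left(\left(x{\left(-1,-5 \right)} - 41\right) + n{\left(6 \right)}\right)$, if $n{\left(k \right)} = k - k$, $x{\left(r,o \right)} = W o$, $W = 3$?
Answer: $-11872$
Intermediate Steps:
$x{\left(r,o \right)} = 3 o$
$n{\left(k \right)} = 0$
$212 \left(\left(x{\left(-1,-5 \right)} - 41\right) + n{\left(6 \right)}\right) = 212 \left(\left(3 \left(-5\right) - 41\right) + 0\right) = 212 \left(\left(-15 - 41\right) + 0\right) = 212 \left(-56 + 0\right) = 212 \left(-56\right) = -11872$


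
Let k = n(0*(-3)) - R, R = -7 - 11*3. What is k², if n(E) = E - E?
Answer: 1600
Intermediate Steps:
R = -40 (R = -7 - 33 = -40)
n(E) = 0
k = 40 (k = 0 - 1*(-40) = 0 + 40 = 40)
k² = 40² = 1600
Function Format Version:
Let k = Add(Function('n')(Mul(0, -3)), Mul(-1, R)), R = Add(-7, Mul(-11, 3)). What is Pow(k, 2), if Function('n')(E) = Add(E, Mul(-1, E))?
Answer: 1600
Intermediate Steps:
R = -40 (R = Add(-7, -33) = -40)
Function('n')(E) = 0
k = 40 (k = Add(0, Mul(-1, -40)) = Add(0, 40) = 40)
Pow(k, 2) = Pow(40, 2) = 1600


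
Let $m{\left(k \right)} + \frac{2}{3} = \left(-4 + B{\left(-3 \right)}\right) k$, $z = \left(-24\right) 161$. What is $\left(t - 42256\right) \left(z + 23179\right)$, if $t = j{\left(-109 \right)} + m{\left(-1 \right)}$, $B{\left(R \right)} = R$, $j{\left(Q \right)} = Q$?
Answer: $- \frac{2454472940}{3} \approx -8.1816 \cdot 10^{8}$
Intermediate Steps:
$z = -3864$
$m{\left(k \right)} = - \frac{2}{3} - 7 k$ ($m{\left(k \right)} = - \frac{2}{3} + \left(-4 - 3\right) k = - \frac{2}{3} - 7 k$)
$t = - \frac{308}{3}$ ($t = -109 - - \frac{19}{3} = -109 + \left(- \frac{2}{3} + 7\right) = -109 + \frac{19}{3} = - \frac{308}{3} \approx -102.67$)
$\left(t - 42256\right) \left(z + 23179\right) = \left(- \frac{308}{3} - 42256\right) \left(-3864 + 23179\right) = \left(- \frac{127076}{3}\right) 19315 = - \frac{2454472940}{3}$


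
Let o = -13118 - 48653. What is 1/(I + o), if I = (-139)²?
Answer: -1/42450 ≈ -2.3557e-5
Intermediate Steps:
I = 19321
o = -61771
1/(I + o) = 1/(19321 - 61771) = 1/(-42450) = -1/42450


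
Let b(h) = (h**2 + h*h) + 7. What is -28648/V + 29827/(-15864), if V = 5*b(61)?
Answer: -173930943/65650520 ≈ -2.6493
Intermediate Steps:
b(h) = 7 + 2*h**2 (b(h) = (h**2 + h**2) + 7 = 2*h**2 + 7 = 7 + 2*h**2)
V = 37245 (V = 5*(7 + 2*61**2) = 5*(7 + 2*3721) = 5*(7 + 7442) = 5*7449 = 37245)
-28648/V + 29827/(-15864) = -28648/37245 + 29827/(-15864) = -28648*1/37245 + 29827*(-1/15864) = -28648/37245 - 29827/15864 = -173930943/65650520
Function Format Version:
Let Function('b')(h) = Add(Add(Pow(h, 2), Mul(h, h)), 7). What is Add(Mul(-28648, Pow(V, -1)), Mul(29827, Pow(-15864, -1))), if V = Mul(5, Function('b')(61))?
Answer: Rational(-173930943, 65650520) ≈ -2.6493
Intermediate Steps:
Function('b')(h) = Add(7, Mul(2, Pow(h, 2))) (Function('b')(h) = Add(Add(Pow(h, 2), Pow(h, 2)), 7) = Add(Mul(2, Pow(h, 2)), 7) = Add(7, Mul(2, Pow(h, 2))))
V = 37245 (V = Mul(5, Add(7, Mul(2, Pow(61, 2)))) = Mul(5, Add(7, Mul(2, 3721))) = Mul(5, Add(7, 7442)) = Mul(5, 7449) = 37245)
Add(Mul(-28648, Pow(V, -1)), Mul(29827, Pow(-15864, -1))) = Add(Mul(-28648, Pow(37245, -1)), Mul(29827, Pow(-15864, -1))) = Add(Mul(-28648, Rational(1, 37245)), Mul(29827, Rational(-1, 15864))) = Add(Rational(-28648, 37245), Rational(-29827, 15864)) = Rational(-173930943, 65650520)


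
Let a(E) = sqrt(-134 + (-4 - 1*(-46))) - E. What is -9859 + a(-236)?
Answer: -9623 + 2*I*sqrt(23) ≈ -9623.0 + 9.5917*I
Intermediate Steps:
a(E) = -E + 2*I*sqrt(23) (a(E) = sqrt(-134 + (-4 + 46)) - E = sqrt(-134 + 42) - E = sqrt(-92) - E = 2*I*sqrt(23) - E = -E + 2*I*sqrt(23))
-9859 + a(-236) = -9859 + (-1*(-236) + 2*I*sqrt(23)) = -9859 + (236 + 2*I*sqrt(23)) = -9623 + 2*I*sqrt(23)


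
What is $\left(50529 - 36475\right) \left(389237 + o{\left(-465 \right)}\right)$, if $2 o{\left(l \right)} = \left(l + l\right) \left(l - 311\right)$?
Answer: $10541582158$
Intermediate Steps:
$o{\left(l \right)} = l \left(-311 + l\right)$ ($o{\left(l \right)} = \frac{\left(l + l\right) \left(l - 311\right)}{2} = \frac{2 l \left(-311 + l\right)}{2} = l \left(-311 + l\right)$)
$\left(50529 - 36475\right) \left(389237 + o{\left(-465 \right)}\right) = \left(50529 - 36475\right) \left(389237 - 465 \left(-311 - 465\right)\right) = 14054 \left(389237 - -360840\right) = 14054 \left(389237 + 360840\right) = 14054 \cdot 750077 = 10541582158$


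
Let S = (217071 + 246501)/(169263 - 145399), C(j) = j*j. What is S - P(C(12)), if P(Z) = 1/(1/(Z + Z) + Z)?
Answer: 4804712181/247427918 ≈ 19.419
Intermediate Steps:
C(j) = j**2
S = 115893/5966 (S = 463572/23864 = 463572*(1/23864) = 115893/5966 ≈ 19.426)
P(Z) = 1/(Z + 1/(2*Z)) (P(Z) = 1/(1/(2*Z) + Z) = 1/(Z + 1/(2*Z)))
S - P(C(12)) = 115893/5966 - 2*12**2/(1 + 2*(12**2)**2) = 115893/5966 - 2*144/(1 + 2*144**2) = 115893/5966 - 2*144/(1 + 2*20736) = 115893/5966 - 2*144/(1 + 41472) = 115893/5966 - 2*144/41473 = 115893/5966 - 1*288/41473 = 115893/5966 - 288/41473 = 4804712181/247427918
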